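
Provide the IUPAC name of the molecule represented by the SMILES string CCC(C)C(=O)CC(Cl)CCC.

The longest carbon chain that includes the carbonyl has 9 carbons, so the parent hydride is nonane.
A ketone (C=O on an internal carbon) is the principal characteristic group, giving the suffix -one.
The numbering direction is chosen so that numbering from this end puts the carbonyl group at C-4 rather than C-6.
This places the carbonyl at C-4; a chloro group at C-6; a methyl group at C-3.
The substituents are ordered alphabetically, ignoring any di-/tri- multipliers.
Assembling the pieces gives 6-chloro-3-methylnonan-4-one.

6-chloro-3-methylnonan-4-one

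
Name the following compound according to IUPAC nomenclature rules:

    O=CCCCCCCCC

nonanal

The longest carbon chain that includes the –CHO group has 9 carbons, so the parent hydride is nonane.
The highest-priority functional group is an aldehyde (terminal –CHO), so the name ends in -al.
Number the chain so that the aldehyde carbon is C-1 by definition.
The name is nonanal.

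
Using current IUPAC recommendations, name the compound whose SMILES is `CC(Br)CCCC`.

The longest continuous carbon chain has 6 atoms, so the parent hydride is hexane.
Choose the numbering such that the substituent locant set {2} is lower than {5} at the first point of difference.
With this numbering: a bromo group at C-2.
The name is 2-bromohexane.

2-bromohexane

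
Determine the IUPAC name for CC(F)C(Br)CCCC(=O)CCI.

7-bromo-8-fluoro-1-iodononan-3-one

The longest carbon chain that includes the carbonyl has 9 carbons, so the parent hydride is nonane.
A ketone (C=O on an internal carbon) is the principal characteristic group, giving the suffix -one.
Number the chain so that numbering from this end puts the carbonyl group at C-3 rather than C-7.
That gives the carbonyl at C-3; a bromo group at C-7; a fluoro group at C-8; an iodo group at C-1.
The substituents are ordered alphabetically, ignoring any di-/tri- multipliers.
Putting it together: 7-bromo-8-fluoro-1-iodononan-3-one.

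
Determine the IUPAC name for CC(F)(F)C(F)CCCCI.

5,6,6-trifluoro-1-iodoheptane

The longest carbon chain is 7 atoms: the parent is heptane.
Choose the numbering such that the substituent locant set {1,5,6,6} is lower than {2,2,3,7} at the first point of difference.
With this numbering: fluoro groups at C-5 and C-6 (×2); an iodo group at C-1.
Substituent prefixes are cited in alphabetical order (multiplying prefixes like di-/tri- are ignored for ordering).
Putting it together: 5,6,6-trifluoro-1-iodoheptane.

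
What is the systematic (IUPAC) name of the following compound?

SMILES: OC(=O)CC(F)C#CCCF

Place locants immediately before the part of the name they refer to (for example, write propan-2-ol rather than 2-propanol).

Counting along the main chain through the –COOH group and the multiple bond gives 7 carbons: the parent is heptane.
The highest-priority functional group is a carboxylic acid (terminal –COOH), so the name ends in -oic acid.
A C≡C triple bond in the chain gives the infix -yne-.
Number the chain so that the carboxylic acid carbon is C-1 by definition.
This places the triple bond between C-4 and C-5; fluoro groups at C-3 and C-7.
The name is 3,7-difluorohept-4-ynoic acid.

3,7-difluorohept-4-ynoic acid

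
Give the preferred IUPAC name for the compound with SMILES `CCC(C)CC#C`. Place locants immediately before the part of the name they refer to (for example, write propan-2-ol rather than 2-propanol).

4-methylhex-1-yne

The longest chain bearing the multiple bond is 6 carbons long (hexane).
There is one C≡C triple bond, indicated by the ending -yne.
Choose the numbering such that numbering from this end puts the triple bond at C-1 rather than C-5.
That gives the triple bond between C-1 and C-2; a methyl group at C-4.
Putting it together: 4-methylhex-1-yne.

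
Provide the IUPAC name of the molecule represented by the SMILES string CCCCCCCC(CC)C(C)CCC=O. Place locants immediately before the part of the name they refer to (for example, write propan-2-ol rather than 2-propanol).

5-ethyl-4-methyldodecanal

The longest chain bearing the –CHO group is 12 carbons long (dodecane).
An aldehyde (terminal –CHO) is the principal characteristic group, giving the suffix -al.
The numbering direction is chosen so that the aldehyde carbon is C-1 by definition.
That gives an ethyl group at C-5; a methyl group at C-4.
Prefixes are listed alphabetically: ethyl, methyl.
The name is 5-ethyl-4-methyldodecanal.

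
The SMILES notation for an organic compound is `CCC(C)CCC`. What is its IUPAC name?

3-methylhexane

The parent chain contains 6 carbons (hexane).
Choose the numbering such that the substituent locant set {3} is lower than {4} at the first point of difference.
That gives a methyl group at C-3.
Putting it together: 3-methylhexane.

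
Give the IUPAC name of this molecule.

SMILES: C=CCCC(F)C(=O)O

The longest carbon chain that includes the –COOH group and the multiple bond has 6 carbons, so the parent hydride is hexane.
The principal characteristic group is a carboxylic acid (terminal –COOH), named with the suffix -oic acid.
There is one C=C double bond, indicated by the ending -ene.
Choose the numbering such that the carboxylic acid carbon is C-1 by definition.
That gives the double bond between C-5 and C-6; a fluoro group at C-2.
Putting it together: 2-fluorohex-5-enoic acid.

2-fluorohex-5-enoic acid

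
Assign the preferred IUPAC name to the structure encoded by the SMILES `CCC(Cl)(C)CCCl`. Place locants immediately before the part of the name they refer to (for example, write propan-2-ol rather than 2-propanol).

The parent chain contains 5 carbons (pentane).
The numbering direction is chosen so that the substituent locant set {1,3,3} is lower than {3,3,5} at the first point of difference.
This places chloro groups at C-1 and C-3; a methyl group at C-3.
Substituent prefixes are cited in alphabetical order (multiplying prefixes like di-/tri- are ignored for ordering).
The name is 1,3-dichloro-3-methylpentane.

1,3-dichloro-3-methylpentane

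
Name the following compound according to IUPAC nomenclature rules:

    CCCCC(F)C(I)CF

The longest carbon chain is 7 atoms: the parent is heptane.
Choose the numbering such that the substituent locant set {1,2,3} is lower than {5,6,7} at the first point of difference.
That gives fluoro groups at C-1 and C-3; an iodo group at C-2.
Prefixes are listed alphabetically: fluoro, iodo.
Assembling the pieces gives 1,3-difluoro-2-iodoheptane.

1,3-difluoro-2-iodoheptane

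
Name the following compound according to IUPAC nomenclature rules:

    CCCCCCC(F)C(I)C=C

4-fluoro-3-iododec-1-ene

The longest carbon chain that includes the multiple bond has 10 carbons, so the parent hydride is decane.
The chain contains a C=C double bond, so the unsaturation ending is -ene.
The numbering direction is chosen so that numbering from this end puts the double bond at C-1 rather than C-9.
With this numbering: the double bond between C-1 and C-2; a fluoro group at C-4; an iodo group at C-3.
Prefixes are listed alphabetically: fluoro, iodo.
Putting it together: 4-fluoro-3-iododec-1-ene.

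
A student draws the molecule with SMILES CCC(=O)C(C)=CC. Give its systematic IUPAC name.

The longest chain bearing the carbonyl and the multiple bond is 6 carbons long (hexane).
A ketone (C=O on an internal carbon) is the principal characteristic group, giving the suffix -one.
The chain contains a C=C double bond, so the unsaturation ending is -ene.
Choose the numbering such that numbering from this end puts the carbonyl group at C-3 rather than C-4.
That gives the carbonyl at C-3; the double bond between C-4 and C-5; a methyl group at C-4.
Assembling the pieces gives 4-methylhex-4-en-3-one.

4-methylhex-4-en-3-one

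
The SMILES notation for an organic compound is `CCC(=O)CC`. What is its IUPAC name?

Counting along the main chain through the carbonyl gives 5 carbons: the parent is pentane.
The highest-priority functional group is a ketone (C=O on an internal carbon), so the name ends in -one.
The molecule is symmetric, so either numbering direction gives the same locants.
This places the carbonyl at C-3.
Putting it together: pentan-3-one.

pentan-3-one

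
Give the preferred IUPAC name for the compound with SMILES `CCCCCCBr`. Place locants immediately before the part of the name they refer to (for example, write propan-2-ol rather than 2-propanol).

1-bromohexane

The longest continuous carbon chain has 6 atoms, so the parent hydride is hexane.
The numbering direction is chosen so that the substituent locant set {1} is lower than {6} at the first point of difference.
This places a bromo group at C-1.
Assembling the pieces gives 1-bromohexane.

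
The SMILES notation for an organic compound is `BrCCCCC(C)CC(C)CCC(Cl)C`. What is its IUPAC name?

The longest continuous carbon chain has 11 atoms, so the parent hydride is undecane.
Choose the numbering such that the substituent locant set {1,5,7,10} is lower than {2,5,7,11} at the first point of difference.
This places a bromo group at C-1; a chloro group at C-10; methyl groups at C-5 and C-7.
Substituent prefixes are cited in alphabetical order (multiplying prefixes like di-/tri- are ignored for ordering).
Assembling the pieces gives 1-bromo-10-chloro-5,7-dimethylundecane.

1-bromo-10-chloro-5,7-dimethylundecane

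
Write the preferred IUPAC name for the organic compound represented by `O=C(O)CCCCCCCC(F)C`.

Counting along the main chain through the –COOH group gives 10 carbons: the parent is decane.
A carboxylic acid (terminal –COOH) is the principal characteristic group, giving the suffix -oic acid.
The numbering direction is chosen so that the carboxylic acid carbon is C-1 by definition.
With this numbering: a fluoro group at C-9.
The name is 9-fluorodecanoic acid.

9-fluorodecanoic acid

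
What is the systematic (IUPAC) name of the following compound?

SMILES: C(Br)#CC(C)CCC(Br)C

1,6-dibromo-3-methylhept-1-yne

The longest chain bearing the multiple bond is 7 carbons long (heptane).
There is one C≡C triple bond, indicated by the ending -yne.
Number the chain so that numbering from this end puts the triple bond at C-1 rather than C-6.
That gives the triple bond between C-1 and C-2; bromo groups at C-1 and C-6; a methyl group at C-3.
Prefixes are listed alphabetically: bromo, methyl.
Assembling the pieces gives 1,6-dibromo-3-methylhept-1-yne.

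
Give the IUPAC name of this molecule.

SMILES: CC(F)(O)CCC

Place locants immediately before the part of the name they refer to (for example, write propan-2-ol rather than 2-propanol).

The longest chain bearing the –OH group is 5 carbons long (pentane).
The highest-priority functional group is an alcohol (–OH), so the name ends in -ol.
The numbering direction is chosen so that numbering from this end puts the hydroxyl group at C-2 rather than C-4.
That gives the hydroxyl at C-2; a fluoro group at C-2.
The name is 2-fluoropentan-2-ol.

2-fluoropentan-2-ol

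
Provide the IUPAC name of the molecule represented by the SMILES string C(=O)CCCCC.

hexanal

The longest carbon chain that includes the –CHO group has 6 carbons, so the parent hydride is hexane.
The highest-priority functional group is an aldehyde (terminal –CHO), so the name ends in -al.
The numbering direction is chosen so that the aldehyde carbon is C-1 by definition.
Assembling the pieces gives hexanal.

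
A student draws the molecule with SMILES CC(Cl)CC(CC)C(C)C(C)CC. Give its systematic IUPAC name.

2-chloro-4-ethyl-5,6-dimethyloctane

The longest continuous carbon chain has 8 atoms, so the parent hydride is octane.
The numbering direction is chosen so that the substituent locant set {2,4,5,6} is lower than {3,4,5,7} at the first point of difference.
That gives a chloro group at C-2; an ethyl group at C-4; methyl groups at C-5 and C-6.
Substituent prefixes are cited in alphabetical order (multiplying prefixes like di-/tri- are ignored for ordering).
The name is 2-chloro-4-ethyl-5,6-dimethyloctane.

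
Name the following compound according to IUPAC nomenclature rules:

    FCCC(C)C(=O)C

5-fluoro-3-methylpentan-2-one

The longest chain bearing the carbonyl is 5 carbons long (pentane).
The principal characteristic group is a ketone (C=O on an internal carbon), named with the suffix -one.
Choose the numbering such that numbering from this end puts the carbonyl group at C-2 rather than C-4.
With this numbering: the carbonyl at C-2; a fluoro group at C-5; a methyl group at C-3.
The substituents are ordered alphabetically, ignoring any di-/tri- multipliers.
The name is 5-fluoro-3-methylpentan-2-one.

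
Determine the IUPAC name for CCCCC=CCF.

1-fluorohept-2-ene

Counting along the main chain through the multiple bond gives 7 carbons: the parent is heptane.
The chain contains a C=C double bond, so the unsaturation ending is -ene.
The numbering direction is chosen so that numbering from this end puts the double bond at C-2 rather than C-5.
That gives the double bond between C-2 and C-3; a fluoro group at C-1.
Assembling the pieces gives 1-fluorohept-2-ene.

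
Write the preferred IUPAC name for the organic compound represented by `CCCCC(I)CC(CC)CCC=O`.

4-ethyl-6-iododecanal

The longest carbon chain that includes the –CHO group has 10 carbons, so the parent hydride is decane.
The principal characteristic group is an aldehyde (terminal –CHO), named with the suffix -al.
The numbering direction is chosen so that the aldehyde carbon is C-1 by definition.
With this numbering: an ethyl group at C-4; an iodo group at C-6.
Substituent prefixes are cited in alphabetical order (multiplying prefixes like di-/tri- are ignored for ordering).
Assembling the pieces gives 4-ethyl-6-iododecanal.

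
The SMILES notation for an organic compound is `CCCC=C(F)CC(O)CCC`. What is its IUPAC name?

6-fluorodec-6-en-4-ol

Counting along the main chain through the –OH group and the multiple bond gives 10 carbons: the parent is decane.
An alcohol (–OH) is the principal characteristic group, giving the suffix -ol.
There is one C=C double bond, indicated by the ending -ene.
Choose the numbering such that numbering from this end puts the hydroxyl group at C-4 rather than C-7.
This places the hydroxyl at C-4; the double bond between C-6 and C-7; a fluoro group at C-6.
The name is 6-fluorodec-6-en-4-ol.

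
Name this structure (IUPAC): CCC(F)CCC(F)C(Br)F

1-bromo-1,2,5-trifluoroheptane

The longest carbon chain is 7 atoms: the parent is heptane.
The numbering direction is chosen so that the substituent locant set {1,1,2,5} is lower than {3,6,7,7} at the first point of difference.
With this numbering: a bromo group at C-1; fluoro groups at C-1 and C-2 and C-5.
The substituents are ordered alphabetically, ignoring any di-/tri- multipliers.
Assembling the pieces gives 1-bromo-1,2,5-trifluoroheptane.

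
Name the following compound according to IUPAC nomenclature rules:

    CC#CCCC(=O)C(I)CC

Counting along the main chain through the carbonyl and the multiple bond gives 9 carbons: the parent is nonane.
The principal characteristic group is a ketone (C=O on an internal carbon), named with the suffix -one.
A C≡C triple bond in the chain gives the infix -yne-.
The numbering direction is chosen so that numbering from this end puts the carbonyl group at C-4 rather than C-6.
With this numbering: the carbonyl at C-4; the triple bond between C-7 and C-8; an iodo group at C-3.
Assembling the pieces gives 3-iodonon-7-yn-4-one.

3-iodonon-7-yn-4-one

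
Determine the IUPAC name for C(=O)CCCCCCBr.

The longest chain bearing the –CHO group is 7 carbons long (heptane).
An aldehyde (terminal –CHO) is the principal characteristic group, giving the suffix -al.
The numbering direction is chosen so that the aldehyde carbon is C-1 by definition.
With this numbering: a bromo group at C-7.
Assembling the pieces gives 7-bromoheptanal.

7-bromoheptanal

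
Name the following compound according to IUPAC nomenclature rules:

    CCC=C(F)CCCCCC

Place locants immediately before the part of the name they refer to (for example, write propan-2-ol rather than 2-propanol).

Counting along the main chain through the multiple bond gives 10 carbons: the parent is decane.
There is one C=C double bond, indicated by the ending -ene.
Number the chain so that numbering from this end puts the double bond at C-3 rather than C-7.
With this numbering: the double bond between C-3 and C-4; a fluoro group at C-4.
The name is 4-fluorodec-3-ene.

4-fluorodec-3-ene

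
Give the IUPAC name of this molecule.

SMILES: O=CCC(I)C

3-iodobutanal

The longest carbon chain that includes the –CHO group has 4 carbons, so the parent hydride is butane.
The principal characteristic group is an aldehyde (terminal –CHO), named with the suffix -al.
Choose the numbering such that the aldehyde carbon is C-1 by definition.
This places an iodo group at C-3.
Assembling the pieces gives 3-iodobutanal.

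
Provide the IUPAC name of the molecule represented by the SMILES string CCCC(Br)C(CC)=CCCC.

The longest chain bearing the multiple bond is 9 carbons long (nonane).
The chain contains a C=C double bond, so the unsaturation ending is -ene.
Number the chain so that numbering from this end puts the double bond at C-4 rather than C-5.
This places the double bond between C-4 and C-5; a bromo group at C-6; an ethyl group at C-5.
Prefixes are listed alphabetically: bromo, ethyl.
The name is 6-bromo-5-ethylnon-4-ene.

6-bromo-5-ethylnon-4-ene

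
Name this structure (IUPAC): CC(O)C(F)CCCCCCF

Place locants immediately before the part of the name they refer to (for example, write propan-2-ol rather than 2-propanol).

The longest carbon chain that includes the –OH group has 9 carbons, so the parent hydride is nonane.
The highest-priority functional group is an alcohol (–OH), so the name ends in -ol.
The numbering direction is chosen so that numbering from this end puts the hydroxyl group at C-2 rather than C-8.
This places the hydroxyl at C-2; fluoro groups at C-3 and C-9.
The name is 3,9-difluorononan-2-ol.

3,9-difluorononan-2-ol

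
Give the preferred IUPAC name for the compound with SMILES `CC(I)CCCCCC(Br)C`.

2-bromo-8-iodononane

The longest continuous carbon chain has 9 atoms, so the parent hydride is nonane.
Number the chain so that the locant sets are identical either way, so the alphabetically earlier bromo substituent takes the lower locant (2 rather than 8).
This places a bromo group at C-2; an iodo group at C-8.
Substituent prefixes are cited in alphabetical order (multiplying prefixes like di-/tri- are ignored for ordering).
Putting it together: 2-bromo-8-iodononane.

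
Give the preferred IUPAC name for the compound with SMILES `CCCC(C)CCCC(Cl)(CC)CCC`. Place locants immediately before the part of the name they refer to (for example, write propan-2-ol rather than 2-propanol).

4-chloro-4-ethyl-8-methylundecane

The parent chain contains 11 carbons (undecane).
Choose the numbering such that the substituent locant set {4,4,8} is lower than {4,8,8} at the first point of difference.
That gives a chloro group at C-4; an ethyl group at C-4; a methyl group at C-8.
The substituents are ordered alphabetically, ignoring any di-/tri- multipliers.
Assembling the pieces gives 4-chloro-4-ethyl-8-methylundecane.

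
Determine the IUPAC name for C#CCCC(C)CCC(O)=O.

Counting along the main chain through the –COOH group and the multiple bond gives 8 carbons: the parent is octane.
The principal characteristic group is a carboxylic acid (terminal –COOH), named with the suffix -oic acid.
A C≡C triple bond in the chain gives the infix -yne-.
Choose the numbering such that the carboxylic acid carbon is C-1 by definition.
With this numbering: the triple bond between C-7 and C-8; a methyl group at C-4.
Assembling the pieces gives 4-methyloct-7-ynoic acid.

4-methyloct-7-ynoic acid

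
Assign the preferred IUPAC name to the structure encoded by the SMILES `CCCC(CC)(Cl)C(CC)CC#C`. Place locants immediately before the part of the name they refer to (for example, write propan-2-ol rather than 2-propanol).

5-chloro-4,5-diethyloct-1-yne

The longest chain bearing the multiple bond is 8 carbons long (octane).
There is one C≡C triple bond, indicated by the ending -yne.
Number the chain so that numbering from this end puts the triple bond at C-1 rather than C-7.
With this numbering: the triple bond between C-1 and C-2; a chloro group at C-5; ethyl groups at C-4 and C-5.
The substituents are ordered alphabetically, ignoring any di-/tri- multipliers.
The name is 5-chloro-4,5-diethyloct-1-yne.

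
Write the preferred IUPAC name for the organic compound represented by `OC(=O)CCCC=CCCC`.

non-5-enoic acid

The longest chain bearing the –COOH group and the multiple bond is 9 carbons long (nonane).
The highest-priority functional group is a carboxylic acid (terminal –COOH), so the name ends in -oic acid.
There is one C=C double bond, indicated by the ending -ene.
Choose the numbering such that the carboxylic acid carbon is C-1 by definition.
That gives the double bond between C-5 and C-6.
The name is non-5-enoic acid.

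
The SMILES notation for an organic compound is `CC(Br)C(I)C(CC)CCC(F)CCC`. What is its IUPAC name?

2-bromo-4-ethyl-7-fluoro-3-iododecane

The longest continuous carbon chain has 10 atoms, so the parent hydride is decane.
Number the chain so that the substituent locant set {2,3,4,7} is lower than {4,7,8,9} at the first point of difference.
This places a bromo group at C-2; an ethyl group at C-4; a fluoro group at C-7; an iodo group at C-3.
The substituents are ordered alphabetically, ignoring any di-/tri- multipliers.
Putting it together: 2-bromo-4-ethyl-7-fluoro-3-iododecane.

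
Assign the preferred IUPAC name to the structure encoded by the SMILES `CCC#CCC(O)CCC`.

The longest chain bearing the –OH group and the multiple bond is 9 carbons long (nonane).
An alcohol (–OH) is the principal characteristic group, giving the suffix -ol.
A C≡C triple bond in the chain gives the infix -yne-.
Number the chain so that numbering from this end puts the hydroxyl group at C-4 rather than C-6.
That gives the hydroxyl at C-4; the triple bond between C-6 and C-7.
The name is non-6-yn-4-ol.

non-6-yn-4-ol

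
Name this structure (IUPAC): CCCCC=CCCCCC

Counting along the main chain through the multiple bond gives 11 carbons: the parent is undecane.
The chain contains a C=C double bond, so the unsaturation ending is -ene.
Number the chain so that numbering from this end puts the double bond at C-5 rather than C-6.
With this numbering: the double bond between C-5 and C-6.
The name is undec-5-ene.

undec-5-ene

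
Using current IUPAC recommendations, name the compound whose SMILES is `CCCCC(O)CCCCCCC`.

The longest chain bearing the –OH group is 12 carbons long (dodecane).
The highest-priority functional group is an alcohol (–OH), so the name ends in -ol.
Choose the numbering such that numbering from this end puts the hydroxyl group at C-5 rather than C-8.
That gives the hydroxyl at C-5.
Putting it together: dodecan-5-ol.

dodecan-5-ol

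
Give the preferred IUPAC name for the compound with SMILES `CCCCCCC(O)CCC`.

The longest chain bearing the –OH group is 10 carbons long (decane).
An alcohol (–OH) is the principal characteristic group, giving the suffix -ol.
Choose the numbering such that numbering from this end puts the hydroxyl group at C-4 rather than C-7.
With this numbering: the hydroxyl at C-4.
Assembling the pieces gives decan-4-ol.

decan-4-ol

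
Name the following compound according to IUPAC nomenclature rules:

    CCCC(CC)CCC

4-ethylheptane

The longest continuous carbon chain has 7 atoms, so the parent hydride is heptane.
The molecule is symmetric, so either numbering direction gives the same locants.
That gives an ethyl group at C-4.
Putting it together: 4-ethylheptane.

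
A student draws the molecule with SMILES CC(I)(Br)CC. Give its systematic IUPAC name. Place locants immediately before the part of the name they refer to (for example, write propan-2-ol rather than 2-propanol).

2-bromo-2-iodobutane

The longest continuous carbon chain has 4 atoms, so the parent hydride is butane.
Choose the numbering such that the substituent locant set {2,2} is lower than {3,3} at the first point of difference.
This places a bromo group at C-2; an iodo group at C-2.
Prefixes are listed alphabetically: bromo, iodo.
The name is 2-bromo-2-iodobutane.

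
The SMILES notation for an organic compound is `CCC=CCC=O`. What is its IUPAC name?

hex-3-enal

The longest carbon chain that includes the –CHO group and the multiple bond has 6 carbons, so the parent hydride is hexane.
An aldehyde (terminal –CHO) is the principal characteristic group, giving the suffix -al.
The chain contains a C=C double bond, so the unsaturation ending is -ene.
Number the chain so that the aldehyde carbon is C-1 by definition.
This places the double bond between C-3 and C-4.
Putting it together: hex-3-enal.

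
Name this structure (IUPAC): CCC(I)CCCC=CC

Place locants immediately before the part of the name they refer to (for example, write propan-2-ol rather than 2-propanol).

The longest chain bearing the multiple bond is 9 carbons long (nonane).
A C=C double bond in the chain gives the infix -ene-.
Number the chain so that numbering from this end puts the double bond at C-2 rather than C-7.
This places the double bond between C-2 and C-3; an iodo group at C-7.
Putting it together: 7-iodonon-2-ene.

7-iodonon-2-ene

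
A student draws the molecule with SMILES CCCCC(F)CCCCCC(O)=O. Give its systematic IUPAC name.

7-fluoroundecanoic acid

The longest carbon chain that includes the –COOH group has 11 carbons, so the parent hydride is undecane.
A carboxylic acid (terminal –COOH) is the principal characteristic group, giving the suffix -oic acid.
Choose the numbering such that the carboxylic acid carbon is C-1 by definition.
With this numbering: a fluoro group at C-7.
Putting it together: 7-fluoroundecanoic acid.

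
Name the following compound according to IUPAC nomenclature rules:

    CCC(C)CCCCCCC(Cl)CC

3-chloro-10-methyldodecane

The parent chain contains 12 carbons (dodecane).
The numbering direction is chosen so that the locant sets are identical either way, so the alphabetically earlier chloro substituent takes the lower locant (3 rather than 10).
That gives a chloro group at C-3; a methyl group at C-10.
Substituent prefixes are cited in alphabetical order (multiplying prefixes like di-/tri- are ignored for ordering).
The name is 3-chloro-10-methyldodecane.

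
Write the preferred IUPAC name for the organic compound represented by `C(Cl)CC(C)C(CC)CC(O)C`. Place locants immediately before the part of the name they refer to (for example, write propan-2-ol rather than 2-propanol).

The longest carbon chain that includes the –OH group has 7 carbons, so the parent hydride is heptane.
An alcohol (–OH) is the principal characteristic group, giving the suffix -ol.
The numbering direction is chosen so that numbering from this end puts the hydroxyl group at C-2 rather than C-6.
With this numbering: the hydroxyl at C-2; a chloro group at C-7; an ethyl group at C-4; a methyl group at C-5.
Prefixes are listed alphabetically: chloro, ethyl, methyl.
Assembling the pieces gives 7-chloro-4-ethyl-5-methylheptan-2-ol.

7-chloro-4-ethyl-5-methylheptan-2-ol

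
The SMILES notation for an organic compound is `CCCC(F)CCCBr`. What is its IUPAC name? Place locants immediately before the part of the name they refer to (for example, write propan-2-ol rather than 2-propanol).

1-bromo-4-fluoroheptane

The longest continuous carbon chain has 7 atoms, so the parent hydride is heptane.
Number the chain so that the substituent locant set {1,4} is lower than {4,7} at the first point of difference.
This places a bromo group at C-1; a fluoro group at C-4.
Prefixes are listed alphabetically: bromo, fluoro.
Putting it together: 1-bromo-4-fluoroheptane.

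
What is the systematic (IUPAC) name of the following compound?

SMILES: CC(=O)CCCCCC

The longest carbon chain that includes the carbonyl has 8 carbons, so the parent hydride is octane.
The principal characteristic group is a ketone (C=O on an internal carbon), named with the suffix -one.
The numbering direction is chosen so that numbering from this end puts the carbonyl group at C-2 rather than C-7.
That gives the carbonyl at C-2.
Assembling the pieces gives octan-2-one.

octan-2-one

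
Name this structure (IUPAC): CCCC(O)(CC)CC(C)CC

The longest carbon chain that includes the –OH group has 8 carbons, so the parent hydride is octane.
An alcohol (–OH) is the principal characteristic group, giving the suffix -ol.
Choose the numbering such that numbering from this end puts the hydroxyl group at C-4 rather than C-5.
With this numbering: the hydroxyl at C-4; an ethyl group at C-4; a methyl group at C-6.
Substituent prefixes are cited in alphabetical order (multiplying prefixes like di-/tri- are ignored for ordering).
Assembling the pieces gives 4-ethyl-6-methyloctan-4-ol.

4-ethyl-6-methyloctan-4-ol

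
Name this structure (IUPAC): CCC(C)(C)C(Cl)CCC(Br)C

2-bromo-5-chloro-6,6-dimethyloctane

The parent chain contains 8 carbons (octane).
Choose the numbering such that the substituent locant set {2,5,6,6} is lower than {3,3,4,7} at the first point of difference.
With this numbering: a bromo group at C-2; a chloro group at C-5; two methyl groups at C-6.
Prefixes are listed alphabetically: bromo, chloro, methyl.
Assembling the pieces gives 2-bromo-5-chloro-6,6-dimethyloctane.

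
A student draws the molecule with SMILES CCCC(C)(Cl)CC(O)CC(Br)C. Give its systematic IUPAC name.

The longest chain bearing the –OH group is 9 carbons long (nonane).
An alcohol (–OH) is the principal characteristic group, giving the suffix -ol.
Choose the numbering such that numbering from this end puts the hydroxyl group at C-4 rather than C-6.
That gives the hydroxyl at C-4; a bromo group at C-2; a chloro group at C-6; a methyl group at C-6.
The substituents are ordered alphabetically, ignoring any di-/tri- multipliers.
Assembling the pieces gives 2-bromo-6-chloro-6-methylnonan-4-ol.

2-bromo-6-chloro-6-methylnonan-4-ol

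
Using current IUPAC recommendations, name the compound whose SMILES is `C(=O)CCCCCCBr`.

Counting along the main chain through the –CHO group gives 7 carbons: the parent is heptane.
The principal characteristic group is an aldehyde (terminal –CHO), named with the suffix -al.
Choose the numbering such that the aldehyde carbon is C-1 by definition.
This places a bromo group at C-7.
The name is 7-bromoheptanal.

7-bromoheptanal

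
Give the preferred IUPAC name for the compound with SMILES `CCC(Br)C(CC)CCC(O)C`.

6-bromo-5-ethyloctan-2-ol

Counting along the main chain through the –OH group gives 8 carbons: the parent is octane.
The highest-priority functional group is an alcohol (–OH), so the name ends in -ol.
Choose the numbering such that numbering from this end puts the hydroxyl group at C-2 rather than C-7.
This places the hydroxyl at C-2; a bromo group at C-6; an ethyl group at C-5.
Prefixes are listed alphabetically: bromo, ethyl.
Putting it together: 6-bromo-5-ethyloctan-2-ol.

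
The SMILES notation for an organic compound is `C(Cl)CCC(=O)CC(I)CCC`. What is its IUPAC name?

1-chloro-6-iodononan-4-one

The longest carbon chain that includes the carbonyl has 9 carbons, so the parent hydride is nonane.
A ketone (C=O on an internal carbon) is the principal characteristic group, giving the suffix -one.
The numbering direction is chosen so that numbering from this end puts the carbonyl group at C-4 rather than C-6.
This places the carbonyl at C-4; a chloro group at C-1; an iodo group at C-6.
The substituents are ordered alphabetically, ignoring any di-/tri- multipliers.
Putting it together: 1-chloro-6-iodononan-4-one.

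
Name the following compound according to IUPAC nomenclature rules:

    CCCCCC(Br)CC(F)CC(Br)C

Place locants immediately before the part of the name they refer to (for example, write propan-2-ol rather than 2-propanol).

The longest carbon chain is 11 atoms: the parent is undecane.
The numbering direction is chosen so that the substituent locant set {2,4,6} is lower than {6,8,10} at the first point of difference.
With this numbering: bromo groups at C-2 and C-6; a fluoro group at C-4.
Prefixes are listed alphabetically: bromo, fluoro.
Assembling the pieces gives 2,6-dibromo-4-fluoroundecane.

2,6-dibromo-4-fluoroundecane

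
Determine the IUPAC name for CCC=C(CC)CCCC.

4-ethyloct-3-ene

The longest carbon chain that includes the multiple bond has 8 carbons, so the parent hydride is octane.
There is one C=C double bond, indicated by the ending -ene.
Choose the numbering such that numbering from this end puts the double bond at C-3 rather than C-5.
This places the double bond between C-3 and C-4; an ethyl group at C-4.
Putting it together: 4-ethyloct-3-ene.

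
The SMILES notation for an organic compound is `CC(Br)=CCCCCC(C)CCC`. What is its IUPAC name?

2-bromo-8-methylundec-2-ene

Counting along the main chain through the multiple bond gives 11 carbons: the parent is undecane.
There is one C=C double bond, indicated by the ending -ene.
Number the chain so that numbering from this end puts the double bond at C-2 rather than C-9.
With this numbering: the double bond between C-2 and C-3; a bromo group at C-2; a methyl group at C-8.
Substituent prefixes are cited in alphabetical order (multiplying prefixes like di-/tri- are ignored for ordering).
The name is 2-bromo-8-methylundec-2-ene.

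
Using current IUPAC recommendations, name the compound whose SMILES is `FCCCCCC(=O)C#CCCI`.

The longest chain bearing the carbonyl and the multiple bond is 10 carbons long (decane).
The principal characteristic group is a ketone (C=O on an internal carbon), named with the suffix -one.
There is one C≡C triple bond, indicated by the ending -yne.
The numbering direction is chosen so that numbering from this end puts the carbonyl group at C-5 rather than C-6.
That gives the carbonyl at C-5; the triple bond between C-3 and C-4; a fluoro group at C-10; an iodo group at C-1.
Prefixes are listed alphabetically: fluoro, iodo.
The name is 10-fluoro-1-iododec-3-yn-5-one.

10-fluoro-1-iododec-3-yn-5-one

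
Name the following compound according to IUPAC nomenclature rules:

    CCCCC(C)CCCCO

5-methylnonan-1-ol

The longest chain bearing the –OH group is 9 carbons long (nonane).
The principal characteristic group is an alcohol (–OH), named with the suffix -ol.
Choose the numbering such that numbering from this end puts the hydroxyl group at C-1 rather than C-9.
That gives the hydroxyl at C-1; a methyl group at C-5.
Assembling the pieces gives 5-methylnonan-1-ol.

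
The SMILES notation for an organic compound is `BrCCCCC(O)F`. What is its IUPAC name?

5-bromo-1-fluoropentan-1-ol

Counting along the main chain through the –OH group gives 5 carbons: the parent is pentane.
The principal characteristic group is an alcohol (–OH), named with the suffix -ol.
The numbering direction is chosen so that numbering from this end puts the hydroxyl group at C-1 rather than C-5.
That gives the hydroxyl at C-1; a bromo group at C-5; a fluoro group at C-1.
Prefixes are listed alphabetically: bromo, fluoro.
The name is 5-bromo-1-fluoropentan-1-ol.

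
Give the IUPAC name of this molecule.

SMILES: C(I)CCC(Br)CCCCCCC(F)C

The parent chain contains 12 carbons (dodecane).
Number the chain so that the substituent locant set {1,4,11} is lower than {2,9,12} at the first point of difference.
With this numbering: a bromo group at C-4; a fluoro group at C-11; an iodo group at C-1.
The substituents are ordered alphabetically, ignoring any di-/tri- multipliers.
Putting it together: 4-bromo-11-fluoro-1-iodododecane.

4-bromo-11-fluoro-1-iodododecane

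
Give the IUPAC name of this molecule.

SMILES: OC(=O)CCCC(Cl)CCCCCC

5-chloroundecanoic acid

The longest chain bearing the –COOH group is 11 carbons long (undecane).
A carboxylic acid (terminal –COOH) is the principal characteristic group, giving the suffix -oic acid.
Number the chain so that the carboxylic acid carbon is C-1 by definition.
With this numbering: a chloro group at C-5.
Putting it together: 5-chloroundecanoic acid.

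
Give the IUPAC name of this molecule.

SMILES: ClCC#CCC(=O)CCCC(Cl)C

1,9-dichlorodec-2-yn-5-one

The longest carbon chain that includes the carbonyl and the multiple bond has 10 carbons, so the parent hydride is decane.
A ketone (C=O on an internal carbon) is the principal characteristic group, giving the suffix -one.
A C≡C triple bond in the chain gives the infix -yne-.
The numbering direction is chosen so that numbering from this end puts the carbonyl group at C-5 rather than C-6.
This places the carbonyl at C-5; the triple bond between C-2 and C-3; chloro groups at C-1 and C-9.
Putting it together: 1,9-dichlorodec-2-yn-5-one.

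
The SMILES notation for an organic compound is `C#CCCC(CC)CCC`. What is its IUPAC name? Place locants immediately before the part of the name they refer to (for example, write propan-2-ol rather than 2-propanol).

5-ethyloct-1-yne

The longest chain bearing the multiple bond is 8 carbons long (octane).
There is one C≡C triple bond, indicated by the ending -yne.
The numbering direction is chosen so that numbering from this end puts the triple bond at C-1 rather than C-7.
With this numbering: the triple bond between C-1 and C-2; an ethyl group at C-5.
Assembling the pieces gives 5-ethyloct-1-yne.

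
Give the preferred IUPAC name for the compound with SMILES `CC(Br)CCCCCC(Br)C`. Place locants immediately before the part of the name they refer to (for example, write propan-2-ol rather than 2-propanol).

2,8-dibromononane

The longest carbon chain is 9 atoms: the parent is nonane.
Numbering from either end gives identical locants here.
That gives bromo groups at C-2 and C-8.
Assembling the pieces gives 2,8-dibromononane.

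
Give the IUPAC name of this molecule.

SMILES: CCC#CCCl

The longest carbon chain that includes the multiple bond has 5 carbons, so the parent hydride is pentane.
The chain contains a C≡C triple bond, so the unsaturation ending is -yne.
Choose the numbering such that numbering from this end puts the triple bond at C-2 rather than C-3.
That gives the triple bond between C-2 and C-3; a chloro group at C-1.
Assembling the pieces gives 1-chloropent-2-yne.

1-chloropent-2-yne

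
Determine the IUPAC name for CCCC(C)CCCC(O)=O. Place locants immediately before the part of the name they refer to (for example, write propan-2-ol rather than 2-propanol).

The longest carbon chain that includes the –COOH group has 8 carbons, so the parent hydride is octane.
A carboxylic acid (terminal –COOH) is the principal characteristic group, giving the suffix -oic acid.
Number the chain so that the carboxylic acid carbon is C-1 by definition.
With this numbering: a methyl group at C-5.
The name is 5-methyloctanoic acid.

5-methyloctanoic acid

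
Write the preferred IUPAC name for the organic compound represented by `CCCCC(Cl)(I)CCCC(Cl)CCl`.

1,2,6-trichloro-6-iododecane

The longest carbon chain is 10 atoms: the parent is decane.
The numbering direction is chosen so that the substituent locant set {1,2,6,6} is lower than {5,5,9,10} at the first point of difference.
With this numbering: chloro groups at C-1 and C-2 and C-6; an iodo group at C-6.
Substituent prefixes are cited in alphabetical order (multiplying prefixes like di-/tri- are ignored for ordering).
Assembling the pieces gives 1,2,6-trichloro-6-iododecane.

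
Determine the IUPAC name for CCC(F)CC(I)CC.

3-fluoro-5-iodoheptane

The longest carbon chain is 7 atoms: the parent is heptane.
Number the chain so that the locant sets are identical either way, so the alphabetically earlier fluoro substituent takes the lower locant (3 rather than 5).
That gives a fluoro group at C-3; an iodo group at C-5.
Prefixes are listed alphabetically: fluoro, iodo.
The name is 3-fluoro-5-iodoheptane.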